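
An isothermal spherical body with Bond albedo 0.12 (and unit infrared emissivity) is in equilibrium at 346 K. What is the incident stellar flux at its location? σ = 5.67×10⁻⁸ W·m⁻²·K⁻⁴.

(1−a)S·πr² = σ·4πr²·T⁴ ⇒ S = 4σT⁴/(1−a).
S = 4·5.67×10⁻⁸·1.433×10¹⁰/0.880.

S ≈ 3690 W/m²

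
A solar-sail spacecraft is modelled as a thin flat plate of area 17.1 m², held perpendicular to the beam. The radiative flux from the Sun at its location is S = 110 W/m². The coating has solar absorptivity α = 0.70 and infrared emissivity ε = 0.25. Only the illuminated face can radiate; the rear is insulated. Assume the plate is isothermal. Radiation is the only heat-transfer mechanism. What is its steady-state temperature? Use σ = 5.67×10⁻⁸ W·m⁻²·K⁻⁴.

T ≈ 271 K

At equilibrium, absorbed power = emitted power.
Absorbing cross-section = A = 17.10 m²; emitting surface = A = 17.10 m² (ratio 1).
αS·A_cross = εσ·A_surf·T⁴  ⇒  T⁴ = αS/(ε·1σ).
T⁴ = 0.700·110/(0.25·1·5.67×10⁻⁸) = 5.432×10⁹ K⁴.
T = (5.432×10⁹)^(1/4).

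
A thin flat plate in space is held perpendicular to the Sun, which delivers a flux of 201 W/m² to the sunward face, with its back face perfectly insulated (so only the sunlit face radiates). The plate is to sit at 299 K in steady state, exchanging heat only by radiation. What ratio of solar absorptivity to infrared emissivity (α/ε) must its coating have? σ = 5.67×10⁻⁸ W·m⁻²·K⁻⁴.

Balance: αS·A = εσ·1A·T⁴ ⇒ α/ε = σT⁴/S.
α/ε = 5.67×10⁻⁸·(299)⁴/201 = 5.67×10⁻⁸·7.993×10⁹/201.

α/ε ≈ 2.25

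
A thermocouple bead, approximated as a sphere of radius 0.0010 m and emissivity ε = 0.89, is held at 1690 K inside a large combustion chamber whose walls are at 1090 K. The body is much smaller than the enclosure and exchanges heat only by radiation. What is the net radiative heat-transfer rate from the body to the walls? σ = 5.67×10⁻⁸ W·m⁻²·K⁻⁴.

P_net ≈ 4.28 W

For a small grey body in a large enclosure: P_net = εσA(T_body⁴ − T_wall⁴).
A = 4πr² = 1.257×10⁻⁵ m²; T_body⁴ − T_wall⁴ = 8.157×10¹² − 1.412×10¹² = 6.746×10¹² K⁴.
|P_net| = 0.89·5.67×10⁻⁸·1.257×10⁻⁵·6.746×10¹².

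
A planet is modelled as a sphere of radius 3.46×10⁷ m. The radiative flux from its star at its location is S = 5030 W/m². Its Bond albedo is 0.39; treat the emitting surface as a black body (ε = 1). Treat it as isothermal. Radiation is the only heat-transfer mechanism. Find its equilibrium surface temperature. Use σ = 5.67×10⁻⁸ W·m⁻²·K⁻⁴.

T ≈ 341 K

At equilibrium, absorbed power = emitted power.
Absorbing cross-section = πr² = 3.761×10¹⁵ m²; emitting surface = 4πr² = 1.504×10¹⁶ m² (ratio 4).
(1−a)S·A_cross = εσ·A_surf·T⁴  ⇒  T⁴ = (1−a)S/(4σ).
T⁴ = 0.610·5030/(4·5.67×10⁻⁸) = 1.353×10¹⁰ K⁴.
T = (1.353×10¹⁰)^(1/4).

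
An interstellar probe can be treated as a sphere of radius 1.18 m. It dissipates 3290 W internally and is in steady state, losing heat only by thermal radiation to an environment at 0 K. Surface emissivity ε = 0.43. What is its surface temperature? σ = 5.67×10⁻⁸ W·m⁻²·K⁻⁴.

T ≈ 296 K

Steady state: internal power = radiated power, P = εσA T⁴.
Radiating area A = 4πr² = 17.50 m².
T⁴ = P/(εσA) = 3290/(0.43·5.67×10⁻⁸·17.50) = 7.712×10⁹ K⁴.
T = (7.712×10⁹)^(1/4).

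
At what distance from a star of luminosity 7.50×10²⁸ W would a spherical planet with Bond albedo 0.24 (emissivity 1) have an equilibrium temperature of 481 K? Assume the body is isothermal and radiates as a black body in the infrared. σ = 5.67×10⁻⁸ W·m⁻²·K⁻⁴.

For an isothermal black-emitting sphere, (1−a)S·πr² = σ·4πr²·T⁴ ⇒ S = 4σT⁴/(1−a).
S = 4·5.67×10⁻⁸·(481)⁴/0.760 = 15970 W/m².
Flux falls as S = L/(4πd²), so d = √(L/(4πS)) = √(7.50×10²⁸/(4π·15970)).

d ≈ 6.11×10¹¹ m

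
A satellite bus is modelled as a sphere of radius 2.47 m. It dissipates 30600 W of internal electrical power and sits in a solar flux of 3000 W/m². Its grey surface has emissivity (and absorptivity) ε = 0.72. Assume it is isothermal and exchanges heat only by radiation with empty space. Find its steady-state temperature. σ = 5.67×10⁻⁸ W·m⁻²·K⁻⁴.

T ≈ 389 K

At steady state, absorbed solar power + internal power = radiated power.
Absorbed: α·S·A_cross = 0.72·3000·19.17 = 41400 W (cross-section πr²).
Total input = 41400 + 30600 = 72000 W.
Radiated: εσ·A_surf·T⁴ with A_surf = 4πr² = 76.67 m².
T⁴ = 72000/(0.72·5.67×10⁻⁸·76.67) = 2.300×10¹⁰ K⁴.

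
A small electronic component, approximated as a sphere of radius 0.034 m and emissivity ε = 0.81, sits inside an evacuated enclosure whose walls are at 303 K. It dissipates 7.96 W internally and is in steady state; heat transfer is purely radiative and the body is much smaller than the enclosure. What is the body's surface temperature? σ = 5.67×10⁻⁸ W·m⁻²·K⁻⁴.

T ≈ 378 K

For a small grey body in a large enclosure, net radiated power = εσA(T⁴ − T_w⁴).
Steady state: P = εσA(T⁴ − T_w⁴) with A = 4πr² = 0.01453 m².
T⁴ = P/(εσA) + T_w⁴ = 7.96/(0.81·5.67×10⁻⁸·0.01453) + (303)⁴
    = 1.193×10¹⁰ + 8.429×10⁹ = 2.036×10¹⁰ K⁴.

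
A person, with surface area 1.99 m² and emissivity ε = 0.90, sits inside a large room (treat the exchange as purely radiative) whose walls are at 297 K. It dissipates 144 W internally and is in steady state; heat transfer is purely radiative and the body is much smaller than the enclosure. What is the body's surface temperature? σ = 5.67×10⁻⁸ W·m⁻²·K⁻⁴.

T ≈ 310 K

For a small grey body in a large enclosure, net radiated power = εσA(T⁴ − T_w⁴).
Steady state: P = εσA(T⁴ − T_w⁴) with A = 1.99 m².
T⁴ = P/(εσA) + T_w⁴ = 144/(0.90·5.67×10⁻⁸·1.990) + (297)⁴
    = 1.418×10⁹ + 7.781×10⁹ = 9.199×10⁹ K⁴.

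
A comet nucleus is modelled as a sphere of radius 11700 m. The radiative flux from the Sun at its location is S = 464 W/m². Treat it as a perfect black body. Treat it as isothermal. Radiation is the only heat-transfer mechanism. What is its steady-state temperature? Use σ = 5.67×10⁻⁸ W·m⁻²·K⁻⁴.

At equilibrium, absorbed power = emitted power.
Absorbing cross-section = πr² = 4.301×10⁸ m²; emitting surface = 4πr² = 1.720×10⁹ m² (ratio 4).
S·A_cross = εσ·A_surf·T⁴  ⇒  T⁴ = S/(4σ).
T⁴ = 1.00·464/(4·5.67×10⁻⁸) = 2.046×10⁹ K⁴.
T = (2.046×10⁹)^(1/4).

T ≈ 213 K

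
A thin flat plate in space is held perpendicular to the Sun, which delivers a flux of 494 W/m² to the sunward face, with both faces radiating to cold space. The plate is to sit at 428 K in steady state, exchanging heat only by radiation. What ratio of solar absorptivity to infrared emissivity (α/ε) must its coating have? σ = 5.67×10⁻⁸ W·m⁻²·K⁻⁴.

α/ε ≈ 7.70

Balance: αS·A = εσ·2A·T⁴ ⇒ α/ε = 2σT⁴/S.
α/ε = 2·5.67×10⁻⁸·(428)⁴/494 = 2·5.67×10⁻⁸·3.356×10¹⁰/494.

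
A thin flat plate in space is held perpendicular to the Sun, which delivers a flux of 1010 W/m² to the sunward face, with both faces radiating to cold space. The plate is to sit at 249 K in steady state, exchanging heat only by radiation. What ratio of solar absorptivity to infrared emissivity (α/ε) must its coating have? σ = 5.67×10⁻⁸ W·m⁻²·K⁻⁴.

α/ε ≈ 0.432

Balance: αS·A = εσ·2A·T⁴ ⇒ α/ε = 2σT⁴/S.
α/ε = 2·5.67×10⁻⁸·(249)⁴/1010 = 2·5.67×10⁻⁸·3.844×10⁹/1010.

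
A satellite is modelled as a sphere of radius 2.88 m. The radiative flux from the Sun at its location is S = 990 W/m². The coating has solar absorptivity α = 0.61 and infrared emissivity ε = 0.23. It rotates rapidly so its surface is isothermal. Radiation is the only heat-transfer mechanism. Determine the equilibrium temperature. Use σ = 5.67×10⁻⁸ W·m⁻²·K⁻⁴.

At equilibrium, absorbed power = emitted power.
Absorbing cross-section = πr² = 26.06 m²; emitting surface = 4πr² = 104.2 m² (ratio 4).
αS·A_cross = εσ·A_surf·T⁴  ⇒  T⁴ = αS/(ε·4σ).
T⁴ = 0.610·990/(0.23·4·5.67×10⁻⁸) = 1.158×10¹⁰ K⁴.
T = (1.158×10¹⁰)^(1/4).

T ≈ 328 K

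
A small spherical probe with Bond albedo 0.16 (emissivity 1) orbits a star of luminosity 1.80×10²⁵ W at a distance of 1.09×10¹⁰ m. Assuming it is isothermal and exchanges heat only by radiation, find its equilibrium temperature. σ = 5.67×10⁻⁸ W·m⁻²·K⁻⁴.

First find the stellar flux at distance d: S = L/(4πd²) = 1.80×10²⁵/(4π·(1.09×10¹⁰)²) = 12060 W/m².
For an isothermal sphere, absorbed (1−a)S·πr² = emitted σ·4πr²·T⁴, so T⁴ = (1−a)S/(4σ).
T⁴ = 0.840·12060/(4·5.67×10⁻⁸) = 4.465×10¹⁰ K⁴.

T ≈ 460 K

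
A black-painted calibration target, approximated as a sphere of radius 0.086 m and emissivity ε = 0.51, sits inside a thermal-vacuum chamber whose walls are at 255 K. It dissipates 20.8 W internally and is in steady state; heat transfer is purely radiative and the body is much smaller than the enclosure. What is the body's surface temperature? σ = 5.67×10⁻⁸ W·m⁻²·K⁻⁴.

T ≈ 331 K

For a small grey body in a large enclosure, net radiated power = εσA(T⁴ − T_w⁴).
Steady state: P = εσA(T⁴ − T_w⁴) with A = 4πr² = 0.09294 m².
T⁴ = P/(εσA) + T_w⁴ = 20.8/(0.51·5.67×10⁻⁸·0.09294) + (255)⁴
    = 7.739×10⁹ + 4.228×10⁹ = 1.197×10¹⁰ K⁴.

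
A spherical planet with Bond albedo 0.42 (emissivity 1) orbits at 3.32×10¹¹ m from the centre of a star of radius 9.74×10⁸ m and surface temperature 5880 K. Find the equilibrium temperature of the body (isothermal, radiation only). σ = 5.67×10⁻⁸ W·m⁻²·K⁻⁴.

The star's surface emits σT_*⁴; at distance d the flux is S = σT_*⁴(R_*/d)².
S = 5.67×10⁻⁸·(5880)⁴·(9.74×10⁸/3.32×10¹¹)² = 583.4 W/m².
For an isothermal sphere T⁴ = (1−a)S/(4σ) = 1.492×10⁹ K⁴.

T ≈ 197 K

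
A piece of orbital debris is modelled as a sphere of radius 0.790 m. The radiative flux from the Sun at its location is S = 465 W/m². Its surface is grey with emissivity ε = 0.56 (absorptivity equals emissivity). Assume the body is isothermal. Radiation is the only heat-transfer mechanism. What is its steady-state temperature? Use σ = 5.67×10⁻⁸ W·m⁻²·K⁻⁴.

T ≈ 213 K

At equilibrium, absorbed power = emitted power.
Absorbing cross-section = πr² = 1.961 m²; emitting surface = 4πr² = 7.843 m² (ratio 4).
εS·A_cross = εσ·A_surf·T⁴  ⇒  T⁴ = S/(4σ)   (ε cancels).
T⁴ = 465/(4·5.67×10⁻⁸) = 2.050×10⁹ K⁴.
T = (2.050×10⁹)^(1/4).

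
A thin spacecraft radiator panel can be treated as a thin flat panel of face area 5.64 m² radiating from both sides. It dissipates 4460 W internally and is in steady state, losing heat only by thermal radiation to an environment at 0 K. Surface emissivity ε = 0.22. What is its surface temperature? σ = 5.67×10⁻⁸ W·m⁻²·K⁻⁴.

Steady state: internal power = radiated power, P = εσA T⁴.
Radiating area A = 2·5.64 = 11.28 m².
T⁴ = P/(εσA) = 4460/(0.22·5.67×10⁻⁸·11.28) = 3.170×10¹⁰ K⁴.
T = (3.170×10¹⁰)^(1/4).

T ≈ 422 K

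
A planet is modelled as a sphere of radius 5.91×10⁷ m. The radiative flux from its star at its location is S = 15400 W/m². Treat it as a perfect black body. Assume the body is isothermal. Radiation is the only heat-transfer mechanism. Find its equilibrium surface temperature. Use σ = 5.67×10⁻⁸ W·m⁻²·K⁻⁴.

At equilibrium, absorbed power = emitted power.
Absorbing cross-section = πr² = 1.097×10¹⁶ m²; emitting surface = 4πr² = 4.389×10¹⁶ m² (ratio 4).
S·A_cross = εσ·A_surf·T⁴  ⇒  T⁴ = S/(4σ).
T⁴ = 1.00·15400/(4·5.67×10⁻⁸) = 6.790×10¹⁰ K⁴.
T = (6.790×10¹⁰)^(1/4).

T ≈ 510 K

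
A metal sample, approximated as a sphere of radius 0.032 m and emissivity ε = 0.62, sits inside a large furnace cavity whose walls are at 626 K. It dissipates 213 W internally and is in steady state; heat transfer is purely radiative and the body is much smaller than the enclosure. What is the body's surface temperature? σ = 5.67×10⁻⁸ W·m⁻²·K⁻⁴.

T ≈ 889 K

For a small grey body in a large enclosure, net radiated power = εσA(T⁴ − T_w⁴).
Steady state: P = εσA(T⁴ − T_w⁴) with A = 4πr² = 0.01287 m².
T⁴ = P/(εσA) + T_w⁴ = 213/(0.62·5.67×10⁻⁸·0.01287) + (626)⁴
    = 4.709×10¹¹ + 1.536×10¹¹ = 6.244×10¹¹ K⁴.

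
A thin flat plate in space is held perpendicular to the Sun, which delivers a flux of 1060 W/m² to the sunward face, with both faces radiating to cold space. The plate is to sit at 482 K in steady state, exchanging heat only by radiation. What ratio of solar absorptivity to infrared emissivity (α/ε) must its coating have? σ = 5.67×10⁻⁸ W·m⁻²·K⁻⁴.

α/ε ≈ 5.77

Balance: αS·A = εσ·2A·T⁴ ⇒ α/ε = 2σT⁴/S.
α/ε = 2·5.67×10⁻⁸·(482)⁴/1060 = 2·5.67×10⁻⁸·5.397×10¹⁰/1060.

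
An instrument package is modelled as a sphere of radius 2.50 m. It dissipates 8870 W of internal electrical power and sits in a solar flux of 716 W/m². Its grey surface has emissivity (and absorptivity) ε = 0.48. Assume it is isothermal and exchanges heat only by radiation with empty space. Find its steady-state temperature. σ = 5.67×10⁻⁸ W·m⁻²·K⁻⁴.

T ≈ 292 K

At steady state, absorbed solar power + internal power = radiated power.
Absorbed: α·S·A_cross = 0.48·716·19.63 = 6748 W (cross-section πr²).
Total input = 6748 + 8870 = 15620 W.
Radiated: εσ·A_surf·T⁴ with A_surf = 4πr² = 78.54 m².
T⁴ = 15620/(0.48·5.67×10⁻⁸·78.54) = 7.307×10⁹ K⁴.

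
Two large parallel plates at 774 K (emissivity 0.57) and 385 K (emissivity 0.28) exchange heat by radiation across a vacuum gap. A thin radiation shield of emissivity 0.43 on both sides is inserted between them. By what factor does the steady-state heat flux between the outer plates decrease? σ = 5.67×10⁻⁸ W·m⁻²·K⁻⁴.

factor ≈ 1.84

Without shield: q₀ = σΔ(T⁴)/(1/ε₁+1/ε₂−1) with denominator 4.326.
With shield the two gaps are in series; the resistances add: (1/ε₁+1/ε_s−1)+(1/ε_s+1/ε₂−1) = 3.080+4.897 = 7.977.
Heat-flux ratio q₀/q = 7.977/4.326.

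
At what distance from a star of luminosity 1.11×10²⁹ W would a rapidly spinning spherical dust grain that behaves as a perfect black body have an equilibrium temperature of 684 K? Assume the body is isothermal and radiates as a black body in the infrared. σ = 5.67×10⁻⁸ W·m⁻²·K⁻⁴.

d ≈ 4.22×10¹¹ m

For an isothermal black-emitting sphere, (1−a)S·πr² = σ·4πr²·T⁴ ⇒ S = 4σT⁴/(1−a).
S = 4·5.67×10⁻⁸·(684)⁴/1.00 = 49640 W/m².
Flux falls as S = L/(4πd²), so d = √(L/(4πS)) = √(1.11×10²⁹/(4π·49640)).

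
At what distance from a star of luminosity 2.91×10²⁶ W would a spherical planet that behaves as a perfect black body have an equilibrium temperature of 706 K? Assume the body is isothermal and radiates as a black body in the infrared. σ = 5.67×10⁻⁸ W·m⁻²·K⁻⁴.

For an isothermal black-emitting sphere, (1−a)S·πr² = σ·4πr²·T⁴ ⇒ S = 4σT⁴/(1−a).
S = 4·5.67×10⁻⁸·(706)⁴/1.00 = 56350 W/m².
Flux falls as S = L/(4πd²), so d = √(L/(4πS)) = √(2.91×10²⁶/(4π·56350)).

d ≈ 2.03×10¹⁰ m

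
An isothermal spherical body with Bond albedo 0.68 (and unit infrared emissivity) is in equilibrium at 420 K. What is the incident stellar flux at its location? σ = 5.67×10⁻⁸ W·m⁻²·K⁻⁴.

S ≈ 22100 W/m²

(1−a)S·πr² = σ·4πr²·T⁴ ⇒ S = 4σT⁴/(1−a).
S = 4·5.67×10⁻⁸·3.112×10¹⁰/0.320.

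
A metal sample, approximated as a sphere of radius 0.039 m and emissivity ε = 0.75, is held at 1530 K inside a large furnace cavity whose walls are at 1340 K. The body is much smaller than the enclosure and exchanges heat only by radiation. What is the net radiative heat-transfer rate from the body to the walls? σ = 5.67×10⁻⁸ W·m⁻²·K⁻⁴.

For a small grey body in a large enclosure: P_net = εσA(T_body⁴ − T_wall⁴).
A = 4πr² = 0.01911 m²; T_body⁴ − T_wall⁴ = 5.480×10¹² − 3.224×10¹² = 2.256×10¹² K⁴.
|P_net| = 0.75·5.67×10⁻⁸·0.01911·2.256×10¹².

P_net ≈ 1830 W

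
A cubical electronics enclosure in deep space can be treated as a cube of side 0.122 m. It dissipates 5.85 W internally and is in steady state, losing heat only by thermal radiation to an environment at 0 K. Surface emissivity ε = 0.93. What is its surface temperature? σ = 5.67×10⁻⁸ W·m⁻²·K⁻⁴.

T ≈ 188 K

Steady state: internal power = radiated power, P = εσA T⁴.
Radiating area A = 6L² = 0.08930 m².
T⁴ = P/(εσA) = 5.85/(0.93·5.67×10⁻⁸·0.08930) = 1.242×10⁹ K⁴.
T = (1.242×10⁹)^(1/4).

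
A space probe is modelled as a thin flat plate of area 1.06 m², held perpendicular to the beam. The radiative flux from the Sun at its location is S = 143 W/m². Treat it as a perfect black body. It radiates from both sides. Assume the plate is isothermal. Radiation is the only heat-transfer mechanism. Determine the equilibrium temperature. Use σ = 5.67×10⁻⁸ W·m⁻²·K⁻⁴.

At equilibrium, absorbed power = emitted power.
Absorbing cross-section = A = 1.060 m²; emitting surface = 2A = 2.120 m² (ratio 2).
S·A_cross = εσ·A_surf·T⁴  ⇒  T⁴ = S/(2σ).
T⁴ = 1.00·143/(2·5.67×10⁻⁸) = 1.261×10⁹ K⁴.
T = (1.261×10⁹)^(1/4).

T ≈ 188 K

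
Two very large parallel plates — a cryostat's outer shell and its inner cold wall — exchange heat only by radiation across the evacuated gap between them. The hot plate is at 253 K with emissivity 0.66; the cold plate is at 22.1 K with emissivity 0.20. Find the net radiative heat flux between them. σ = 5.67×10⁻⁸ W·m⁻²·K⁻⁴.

For two infinite grey parallel plates, q = σ(T₁⁴ − T₂⁴)/(1/ε₁ + 1/ε₂ − 1).
T₁⁴ − T₂⁴ = 4.097×10⁹ − 2.385×10⁵ = 4.097×10⁹ K⁴.
1/ε₁ + 1/ε₂ − 1 = 1.515 + 5.000 − 1 = 5.515.
q = 5.67×10⁻⁸ × 4.097×10⁹ / 5.515.

q ≈ 42.1 W/m²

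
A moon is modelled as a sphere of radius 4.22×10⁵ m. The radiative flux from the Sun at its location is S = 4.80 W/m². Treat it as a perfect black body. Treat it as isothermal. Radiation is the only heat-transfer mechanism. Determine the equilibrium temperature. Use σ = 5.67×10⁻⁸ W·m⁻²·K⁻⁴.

T ≈ 67.8 K

At equilibrium, absorbed power = emitted power.
Absorbing cross-section = πr² = 5.595×10¹¹ m²; emitting surface = 4πr² = 2.238×10¹² m² (ratio 4).
S·A_cross = εσ·A_surf·T⁴  ⇒  T⁴ = S/(4σ).
T⁴ = 1.00·4.80/(4·5.67×10⁻⁸) = 2.116×10⁷ K⁴.
T = (2.116×10⁷)^(1/4).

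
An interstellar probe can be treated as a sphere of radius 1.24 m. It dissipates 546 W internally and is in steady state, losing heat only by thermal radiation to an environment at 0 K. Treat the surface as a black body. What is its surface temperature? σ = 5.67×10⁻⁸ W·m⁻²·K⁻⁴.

Steady state: internal power = radiated power, P = εσA T⁴.
Radiating area A = 4πr² = 19.32 m².
T⁴ = P/(εσA) = 546/(1.0·5.67×10⁻⁸·19.32) = 4.984×10⁸ K⁴.
T = (4.984×10⁸)^(1/4).

T ≈ 149 K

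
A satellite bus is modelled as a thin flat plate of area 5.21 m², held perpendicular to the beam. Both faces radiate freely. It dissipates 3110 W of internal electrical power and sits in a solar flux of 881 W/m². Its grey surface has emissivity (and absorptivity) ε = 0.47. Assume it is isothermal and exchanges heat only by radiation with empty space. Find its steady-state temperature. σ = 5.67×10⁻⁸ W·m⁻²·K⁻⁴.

T ≈ 371 K

At steady state, absorbed solar power + internal power = radiated power.
Absorbed: α·S·A_cross = 0.47·881·5.210 = 2157 W (cross-section A).
Total input = 2157 + 3110 = 5267 W.
Radiated: εσ·A_surf·T⁴ with A_surf = 2A = 10.42 m².
T⁴ = 5267/(0.47·5.67×10⁻⁸·10.42) = 1.897×10¹⁰ K⁴.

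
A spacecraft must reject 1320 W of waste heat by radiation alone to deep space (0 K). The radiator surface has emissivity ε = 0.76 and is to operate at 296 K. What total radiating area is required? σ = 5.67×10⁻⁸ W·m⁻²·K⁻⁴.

P = εσA T⁴ ⇒ A = P/(εσT⁴).
T⁴ = 7.677×10⁹ K⁴.
A = 1320/(0.76 × 5.67×10⁻⁸ × 7.677×10⁹).

A ≈ 3.99 m²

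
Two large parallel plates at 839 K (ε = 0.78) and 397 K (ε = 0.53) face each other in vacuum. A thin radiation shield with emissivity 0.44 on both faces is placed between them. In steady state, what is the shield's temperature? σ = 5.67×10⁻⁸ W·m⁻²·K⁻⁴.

T_s ≈ 731 K

In steady state the net flux on the hot side equals that on the cold side.
σ(T₁⁴−T_s⁴)/D₁ = σ(T_s⁴−T₂⁴)/D₂, with D₁ = 1/ε₁+1/ε_s−1 = 2.555, D₂ = 1/ε_s+1/ε₂−1 = 3.160.
Solve for T_s⁴: T_s⁴ = (D₂·T₁⁴ + D₁·T₂⁴)/(D₁+D₂) = 2.851×10¹¹ K⁴.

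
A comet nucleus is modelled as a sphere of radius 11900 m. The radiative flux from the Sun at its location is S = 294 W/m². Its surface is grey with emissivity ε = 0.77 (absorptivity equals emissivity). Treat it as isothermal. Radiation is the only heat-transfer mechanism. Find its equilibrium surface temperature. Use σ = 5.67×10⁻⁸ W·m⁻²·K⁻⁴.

T ≈ 190 K

At equilibrium, absorbed power = emitted power.
Absorbing cross-section = πr² = 4.449×10⁸ m²; emitting surface = 4πr² = 1.780×10⁹ m² (ratio 4).
εS·A_cross = εσ·A_surf·T⁴  ⇒  T⁴ = S/(4σ)   (ε cancels).
T⁴ = 294/(4·5.67×10⁻⁸) = 1.296×10⁹ K⁴.
T = (1.296×10⁹)^(1/4).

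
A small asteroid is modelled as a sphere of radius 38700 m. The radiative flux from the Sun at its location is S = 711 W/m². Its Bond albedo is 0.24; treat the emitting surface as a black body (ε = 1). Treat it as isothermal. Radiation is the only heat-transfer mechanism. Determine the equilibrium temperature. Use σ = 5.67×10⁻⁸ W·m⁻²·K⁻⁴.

At equilibrium, absorbed power = emitted power.
Absorbing cross-section = πr² = 4.705×10⁹ m²; emitting surface = 4πr² = 1.882×10¹⁰ m² (ratio 4).
(1−a)S·A_cross = εσ·A_surf·T⁴  ⇒  T⁴ = (1−a)S/(4σ).
T⁴ = 0.760·711/(4·5.67×10⁻⁸) = 2.383×10⁹ K⁴.
T = (2.383×10⁹)^(1/4).

T ≈ 221 K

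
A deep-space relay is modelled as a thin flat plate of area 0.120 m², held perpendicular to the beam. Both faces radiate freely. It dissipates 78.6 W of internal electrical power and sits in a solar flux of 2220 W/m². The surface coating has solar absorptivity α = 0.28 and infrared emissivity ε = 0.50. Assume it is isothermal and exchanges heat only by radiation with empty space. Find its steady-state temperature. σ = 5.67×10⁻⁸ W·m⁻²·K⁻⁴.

At steady state, absorbed solar power + internal power = radiated power.
Absorbed: α·S·A_cross = 0.28·2220·0.1200 = 74.59 W (cross-section A).
Total input = 74.59 + 78.6 = 153.2 W.
Radiated: εσ·A_surf·T⁴ with A_surf = 2A = 0.2400 m².
T⁴ = 153.2/(0.50·5.67×10⁻⁸·0.2400) = 2.251×10¹⁰ K⁴.

T ≈ 387 K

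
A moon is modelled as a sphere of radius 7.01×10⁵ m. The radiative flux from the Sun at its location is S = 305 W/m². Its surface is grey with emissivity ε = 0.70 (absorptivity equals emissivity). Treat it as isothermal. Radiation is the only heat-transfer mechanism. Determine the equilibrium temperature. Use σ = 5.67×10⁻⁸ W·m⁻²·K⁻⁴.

T ≈ 191 K

At equilibrium, absorbed power = emitted power.
Absorbing cross-section = πr² = 1.544×10¹² m²; emitting surface = 4πr² = 6.175×10¹² m² (ratio 4).
εS·A_cross = εσ·A_surf·T⁴  ⇒  T⁴ = S/(4σ)   (ε cancels).
T⁴ = 305/(4·5.67×10⁻⁸) = 1.345×10⁹ K⁴.
T = (1.345×10⁹)^(1/4).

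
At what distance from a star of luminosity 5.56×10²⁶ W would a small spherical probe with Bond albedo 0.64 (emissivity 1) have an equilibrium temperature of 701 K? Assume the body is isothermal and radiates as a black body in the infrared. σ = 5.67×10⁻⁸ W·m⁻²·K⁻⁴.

d ≈ 1.71×10¹⁰ m

For an isothermal black-emitting sphere, (1−a)S·πr² = σ·4πr²·T⁴ ⇒ S = 4σT⁴/(1−a).
S = 4·5.67×10⁻⁸·(701)⁴/0.360 = 1.521×10⁵ W/m².
Flux falls as S = L/(4πd²), so d = √(L/(4πS)) = √(5.56×10²⁶/(4π·1.521×10⁵)).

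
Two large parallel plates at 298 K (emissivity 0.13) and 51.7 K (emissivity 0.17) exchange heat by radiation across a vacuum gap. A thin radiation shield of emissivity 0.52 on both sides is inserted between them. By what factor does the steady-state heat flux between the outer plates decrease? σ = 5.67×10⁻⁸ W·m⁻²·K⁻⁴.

factor ≈ 1.23

Without shield: q₀ = σΔ(T⁴)/(1/ε₁+1/ε₂−1) with denominator 12.57.
With shield the two gaps are in series; the resistances add: (1/ε₁+1/ε_s−1)+(1/ε_s+1/ε₂−1) = 8.615+6.805 = 15.42.
Heat-flux ratio q₀/q = 15.42/12.57.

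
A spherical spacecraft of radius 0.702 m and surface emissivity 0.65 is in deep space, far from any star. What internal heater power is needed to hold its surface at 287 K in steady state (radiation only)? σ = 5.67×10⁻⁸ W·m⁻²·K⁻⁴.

P = εσ·4πr²·T⁴.
4πr² = 6.193 m²; T⁴ = 6.785×10⁹ K⁴.
P = 0.65·5.67×10⁻⁸·6.193·6.785×10⁹.

P ≈ 1550 W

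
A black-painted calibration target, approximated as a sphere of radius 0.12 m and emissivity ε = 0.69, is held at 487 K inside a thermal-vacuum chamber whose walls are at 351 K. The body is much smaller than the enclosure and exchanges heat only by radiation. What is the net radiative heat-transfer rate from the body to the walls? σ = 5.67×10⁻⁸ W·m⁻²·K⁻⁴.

P_net ≈ 291 W

For a small grey body in a large enclosure: P_net = εσA(T_body⁴ − T_wall⁴).
A = 4πr² = 0.1810 m²; T_body⁴ − T_wall⁴ = 5.625×10¹⁰ − 1.518×10¹⁰ = 4.107×10¹⁰ K⁴.
|P_net| = 0.69·5.67×10⁻⁸·0.1810·4.107×10¹⁰.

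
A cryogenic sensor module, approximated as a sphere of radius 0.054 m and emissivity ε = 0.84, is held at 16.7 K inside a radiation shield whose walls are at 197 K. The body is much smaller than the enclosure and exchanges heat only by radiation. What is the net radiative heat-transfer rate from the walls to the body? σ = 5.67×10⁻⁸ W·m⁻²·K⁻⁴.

P_net ≈ 2.63 W

For a small grey body in a large enclosure: P_net = εσA(T_body⁴ − T_wall⁴).
A = 4πr² = 0.03664 m²; T_body⁴ − T_wall⁴ = 77780 − 1.506×10⁹ = -1.506×10⁹ K⁴.
|P_net| = 0.84·5.67×10⁻⁸·0.03664·1.506×10⁹.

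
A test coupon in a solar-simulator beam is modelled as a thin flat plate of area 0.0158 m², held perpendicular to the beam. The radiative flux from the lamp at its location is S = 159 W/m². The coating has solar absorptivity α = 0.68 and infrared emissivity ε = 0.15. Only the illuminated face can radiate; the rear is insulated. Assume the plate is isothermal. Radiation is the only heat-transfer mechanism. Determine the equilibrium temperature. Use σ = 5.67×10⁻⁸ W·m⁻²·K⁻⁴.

At equilibrium, absorbed power = emitted power.
Absorbing cross-section = A = 0.01580 m²; emitting surface = A = 0.01580 m² (ratio 1).
αS·A_cross = εσ·A_surf·T⁴  ⇒  T⁴ = αS/(ε·1σ).
T⁴ = 0.680·159/(0.15·1·5.67×10⁻⁸) = 1.271×10¹⁰ K⁴.
T = (1.271×10¹⁰)^(1/4).

T ≈ 336 K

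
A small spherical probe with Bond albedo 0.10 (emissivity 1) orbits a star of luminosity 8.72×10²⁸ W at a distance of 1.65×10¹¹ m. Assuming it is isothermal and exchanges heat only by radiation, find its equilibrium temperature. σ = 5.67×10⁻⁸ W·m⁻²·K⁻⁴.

T ≈ 1000 K

First find the stellar flux at distance d: S = L/(4πd²) = 8.72×10²⁸/(4π·(1.65×10¹¹)²) = 2.549×10⁵ W/m².
For an isothermal sphere, absorbed (1−a)S·πr² = emitted σ·4πr²·T⁴, so T⁴ = (1−a)S/(4σ).
T⁴ = 0.900·2.549×10⁵/(4·5.67×10⁻⁸) = 1.011×10¹² K⁴.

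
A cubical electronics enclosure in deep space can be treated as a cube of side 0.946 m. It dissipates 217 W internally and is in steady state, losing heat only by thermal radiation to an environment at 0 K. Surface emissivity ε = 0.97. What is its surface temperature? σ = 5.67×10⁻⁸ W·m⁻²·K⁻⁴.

Steady state: internal power = radiated power, P = εσA T⁴.
Radiating area A = 6L² = 5.369 m².
T⁴ = P/(εσA) = 217/(0.97·5.67×10⁻⁸·5.369) = 7.348×10⁸ K⁴.
T = (7.348×10⁸)^(1/4).

T ≈ 165 K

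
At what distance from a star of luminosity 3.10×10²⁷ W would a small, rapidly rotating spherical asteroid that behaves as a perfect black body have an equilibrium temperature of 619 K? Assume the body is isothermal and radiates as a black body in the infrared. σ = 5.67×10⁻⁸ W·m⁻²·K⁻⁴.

For an isothermal black-emitting sphere, (1−a)S·πr² = σ·4πr²·T⁴ ⇒ S = 4σT⁴/(1−a).
S = 4·5.67×10⁻⁸·(619)⁴/1.00 = 33300 W/m².
Flux falls as S = L/(4πd²), so d = √(L/(4πS)) = √(3.10×10²⁷/(4π·33300)).

d ≈ 8.61×10¹⁰ m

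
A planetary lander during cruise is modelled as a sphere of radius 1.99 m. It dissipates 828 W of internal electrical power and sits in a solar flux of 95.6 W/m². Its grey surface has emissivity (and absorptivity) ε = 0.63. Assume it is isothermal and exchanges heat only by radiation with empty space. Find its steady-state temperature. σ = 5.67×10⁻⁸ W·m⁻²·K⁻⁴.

T ≈ 173 K

At steady state, absorbed solar power + internal power = radiated power.
Absorbed: α·S·A_cross = 0.63·95.6·12.44 = 749.3 W (cross-section πr²).
Total input = 749.3 + 828 = 1577 W.
Radiated: εσ·A_surf·T⁴ with A_surf = 4πr² = 49.76 m².
T⁴ = 1577/(0.63·5.67×10⁻⁸·49.76) = 8.873×10⁸ K⁴.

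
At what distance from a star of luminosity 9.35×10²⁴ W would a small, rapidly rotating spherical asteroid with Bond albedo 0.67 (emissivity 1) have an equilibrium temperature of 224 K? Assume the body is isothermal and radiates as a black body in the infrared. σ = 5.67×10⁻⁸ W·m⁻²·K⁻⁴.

For an isothermal black-emitting sphere, (1−a)S·πr² = σ·4πr²·T⁴ ⇒ S = 4σT⁴/(1−a).
S = 4·5.67×10⁻⁸·(224)⁴/0.330 = 1730 W/m².
Flux falls as S = L/(4πd²), so d = √(L/(4πS)) = √(9.35×10²⁴/(4π·1730)).

d ≈ 2.07×10¹⁰ m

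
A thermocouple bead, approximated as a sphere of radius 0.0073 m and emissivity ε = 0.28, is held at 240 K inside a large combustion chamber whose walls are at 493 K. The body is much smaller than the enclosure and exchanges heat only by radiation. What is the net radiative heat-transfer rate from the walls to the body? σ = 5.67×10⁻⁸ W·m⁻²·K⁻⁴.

P_net ≈ 0.593 W

For a small grey body in a large enclosure: P_net = εσA(T_body⁴ − T_wall⁴).
A = 4πr² = 6.697×10⁻⁴ m²; T_body⁴ − T_wall⁴ = 3.318×10⁹ − 5.907×10¹⁰ = -5.576×10¹⁰ K⁴.
|P_net| = 0.28·5.67×10⁻⁸·6.697×10⁻⁴·5.576×10¹⁰.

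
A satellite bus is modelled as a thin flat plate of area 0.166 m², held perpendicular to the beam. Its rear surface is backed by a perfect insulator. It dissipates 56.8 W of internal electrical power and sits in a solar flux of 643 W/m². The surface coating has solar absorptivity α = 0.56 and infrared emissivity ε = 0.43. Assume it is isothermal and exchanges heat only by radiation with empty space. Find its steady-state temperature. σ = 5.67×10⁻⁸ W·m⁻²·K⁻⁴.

At steady state, absorbed solar power + internal power = radiated power.
Absorbed: α·S·A_cross = 0.56·643·0.1660 = 59.77 W (cross-section A).
Total input = 59.77 + 56.8 = 116.6 W.
Radiated: εσ·A_surf·T⁴ with A_surf = A = 0.1660 m².
T⁴ = 116.6/(0.43·5.67×10⁻⁸·0.1660) = 2.880×10¹⁰ K⁴.

T ≈ 412 K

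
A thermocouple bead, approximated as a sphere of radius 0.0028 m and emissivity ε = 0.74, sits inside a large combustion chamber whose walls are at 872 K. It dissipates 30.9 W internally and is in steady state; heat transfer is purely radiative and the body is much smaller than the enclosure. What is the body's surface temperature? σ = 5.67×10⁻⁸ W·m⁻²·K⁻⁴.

For a small grey body in a large enclosure, net radiated power = εσA(T⁴ − T_w⁴).
Steady state: P = εσA(T⁴ − T_w⁴) with A = 4πr² = 9.852×10⁻⁵ m².
T⁴ = P/(εσA) + T_w⁴ = 30.9/(0.74·5.67×10⁻⁸·9.852×10⁻⁵) + (872)⁴
    = 7.475×10¹² + 5.782×10¹¹ = 8.053×10¹² K⁴.

T ≈ 1680 K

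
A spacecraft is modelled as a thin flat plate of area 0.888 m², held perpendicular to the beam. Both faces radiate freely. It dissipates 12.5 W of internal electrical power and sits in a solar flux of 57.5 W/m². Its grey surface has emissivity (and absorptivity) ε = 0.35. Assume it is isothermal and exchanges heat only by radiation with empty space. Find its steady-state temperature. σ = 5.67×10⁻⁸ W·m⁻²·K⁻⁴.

At steady state, absorbed solar power + internal power = radiated power.
Absorbed: α·S·A_cross = 0.35·57.5·0.8880 = 17.87 W (cross-section A).
Total input = 17.87 + 12.5 = 30.37 W.
Radiated: εσ·A_surf·T⁴ with A_surf = 2A = 1.776 m².
T⁴ = 30.37/(0.35·5.67×10⁻⁸·1.776) = 8.617×10⁸ K⁴.

T ≈ 171 K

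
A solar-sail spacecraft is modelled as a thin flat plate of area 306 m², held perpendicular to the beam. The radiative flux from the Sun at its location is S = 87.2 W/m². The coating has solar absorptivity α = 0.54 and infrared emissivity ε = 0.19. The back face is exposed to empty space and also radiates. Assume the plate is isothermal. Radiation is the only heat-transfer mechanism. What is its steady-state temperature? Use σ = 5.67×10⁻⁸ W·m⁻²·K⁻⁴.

At equilibrium, absorbed power = emitted power.
Absorbing cross-section = A = 306.0 m²; emitting surface = 2A = 612.0 m² (ratio 2).
αS·A_cross = εσ·A_surf·T⁴  ⇒  T⁴ = αS/(ε·2σ).
T⁴ = 0.540·87.2/(0.19·2·5.67×10⁻⁸) = 2.185×10⁹ K⁴.
T = (2.185×10⁹)^(1/4).

T ≈ 216 K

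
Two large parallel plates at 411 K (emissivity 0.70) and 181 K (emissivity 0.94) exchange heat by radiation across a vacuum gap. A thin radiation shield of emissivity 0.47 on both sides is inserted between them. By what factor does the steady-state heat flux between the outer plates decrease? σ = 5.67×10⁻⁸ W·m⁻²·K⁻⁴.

factor ≈ 3.18

Without shield: q₀ = σΔ(T⁴)/(1/ε₁+1/ε₂−1) with denominator 1.492.
With shield the two gaps are in series; the resistances add: (1/ε₁+1/ε_s−1)+(1/ε_s+1/ε₂−1) = 2.556+2.191 = 4.748.
Heat-flux ratio q₀/q = 4.748/1.492.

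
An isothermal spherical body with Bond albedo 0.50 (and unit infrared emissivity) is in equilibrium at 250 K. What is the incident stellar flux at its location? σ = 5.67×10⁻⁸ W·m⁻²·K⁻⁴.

S ≈ 1770 W/m²

(1−a)S·πr² = σ·4πr²·T⁴ ⇒ S = 4σT⁴/(1−a).
S = 4·5.67×10⁻⁸·3.906×10⁹/0.500.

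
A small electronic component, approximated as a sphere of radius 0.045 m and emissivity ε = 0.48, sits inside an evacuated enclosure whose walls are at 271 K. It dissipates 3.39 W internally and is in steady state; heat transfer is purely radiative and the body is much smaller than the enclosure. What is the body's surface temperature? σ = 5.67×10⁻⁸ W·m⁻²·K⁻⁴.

T ≈ 318 K

For a small grey body in a large enclosure, net radiated power = εσA(T⁴ − T_w⁴).
Steady state: P = εσA(T⁴ − T_w⁴) with A = 4πr² = 0.02545 m².
T⁴ = P/(εσA) + T_w⁴ = 3.39/(0.48·5.67×10⁻⁸·0.02545) + (271)⁴
    = 4.895×10⁹ + 5.394×10⁹ = 1.029×10¹⁰ K⁴.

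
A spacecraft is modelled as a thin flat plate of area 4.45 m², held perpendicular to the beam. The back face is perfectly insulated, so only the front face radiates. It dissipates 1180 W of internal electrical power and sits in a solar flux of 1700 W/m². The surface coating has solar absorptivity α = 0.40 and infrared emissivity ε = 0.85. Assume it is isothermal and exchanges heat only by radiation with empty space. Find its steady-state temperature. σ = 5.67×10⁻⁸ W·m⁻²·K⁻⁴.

At steady state, absorbed solar power + internal power = radiated power.
Absorbed: α·S·A_cross = 0.40·1700·4.450 = 3026 W (cross-section A).
Total input = 3026 + 1180 = 4206 W.
Radiated: εσ·A_surf·T⁴ with A_surf = A = 4.450 m².
T⁴ = 4206/(0.85·5.67×10⁻⁸·4.450) = 1.961×10¹⁰ K⁴.

T ≈ 374 K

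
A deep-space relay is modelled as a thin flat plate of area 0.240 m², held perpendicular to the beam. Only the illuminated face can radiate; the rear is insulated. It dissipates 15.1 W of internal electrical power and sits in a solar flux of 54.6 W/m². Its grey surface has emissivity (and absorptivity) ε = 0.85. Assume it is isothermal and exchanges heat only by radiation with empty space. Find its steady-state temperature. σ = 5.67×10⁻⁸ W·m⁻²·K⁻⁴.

T ≈ 218 K

At steady state, absorbed solar power + internal power = radiated power.
Absorbed: α·S·A_cross = 0.85·54.6·0.2400 = 11.14 W (cross-section A).
Total input = 11.14 + 15.1 = 26.24 W.
Radiated: εσ·A_surf·T⁴ with A_surf = A = 0.2400 m².
T⁴ = 26.24/(0.85·5.67×10⁻⁸·0.2400) = 2.268×10⁹ K⁴.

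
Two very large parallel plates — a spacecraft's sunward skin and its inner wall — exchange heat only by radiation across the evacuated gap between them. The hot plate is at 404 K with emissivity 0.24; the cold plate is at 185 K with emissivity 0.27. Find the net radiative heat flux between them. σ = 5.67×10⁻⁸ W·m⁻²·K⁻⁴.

q ≈ 210 W/m²

For two infinite grey parallel plates, q = σ(T₁⁴ − T₂⁴)/(1/ε₁ + 1/ε₂ − 1).
T₁⁴ − T₂⁴ = 2.664×10¹⁰ − 1.171×10⁹ = 2.547×10¹⁰ K⁴.
1/ε₁ + 1/ε₂ − 1 = 4.167 + 3.704 − 1 = 6.870.
q = 5.67×10⁻⁸ × 2.547×10¹⁰ / 6.870.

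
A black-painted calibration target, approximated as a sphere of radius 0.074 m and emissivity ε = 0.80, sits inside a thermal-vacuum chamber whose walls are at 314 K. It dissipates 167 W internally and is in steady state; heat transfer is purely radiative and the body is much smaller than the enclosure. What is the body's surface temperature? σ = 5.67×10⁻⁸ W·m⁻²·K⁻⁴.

For a small grey body in a large enclosure, net radiated power = εσA(T⁴ − T_w⁴).
Steady state: P = εσA(T⁴ − T_w⁴) with A = 4πr² = 0.06881 m².
T⁴ = P/(εσA) + T_w⁴ = 167/(0.80·5.67×10⁻⁸·0.06881) + (314)⁴
    = 5.350×10¹⁰ + 9.721×10⁹ = 6.322×10¹⁰ K⁴.

T ≈ 501 K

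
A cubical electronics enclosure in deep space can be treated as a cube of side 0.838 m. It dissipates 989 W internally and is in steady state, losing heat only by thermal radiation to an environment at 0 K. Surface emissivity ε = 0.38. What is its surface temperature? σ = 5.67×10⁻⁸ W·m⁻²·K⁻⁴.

Steady state: internal power = radiated power, P = εσA T⁴.
Radiating area A = 6L² = 4.213 m².
T⁴ = P/(εσA) = 989/(0.38·5.67×10⁻⁸·4.213) = 1.089×10¹⁰ K⁴.
T = (1.089×10¹⁰)^(1/4).

T ≈ 323 K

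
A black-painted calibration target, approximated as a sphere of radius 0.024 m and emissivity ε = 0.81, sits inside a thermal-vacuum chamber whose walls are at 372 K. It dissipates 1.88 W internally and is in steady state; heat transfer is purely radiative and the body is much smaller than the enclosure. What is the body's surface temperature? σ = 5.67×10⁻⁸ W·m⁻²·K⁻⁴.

T ≈ 397 K

For a small grey body in a large enclosure, net radiated power = εσA(T⁴ − T_w⁴).
Steady state: P = εσA(T⁴ − T_w⁴) with A = 4πr² = 0.007238 m².
T⁴ = P/(εσA) + T_w⁴ = 1.88/(0.81·5.67×10⁻⁸·0.007238) + (372)⁴
    = 5.655×10⁹ + 1.915×10¹⁰ = 2.481×10¹⁰ K⁴.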